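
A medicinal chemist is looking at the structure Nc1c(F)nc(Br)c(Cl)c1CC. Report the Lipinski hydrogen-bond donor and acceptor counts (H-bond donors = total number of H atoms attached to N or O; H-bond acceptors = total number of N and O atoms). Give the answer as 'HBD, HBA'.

Donors: find every N or O and count the H atoms it carries.
  atom 1 (N): bond orders sum to 1 → 2 H
  atom 5 (N): bond orders sum to 3 → 0 H
Lipinski HBD = 2.
Acceptors: N atoms = 2, O atoms = 0 → HBA = 2.

2, 2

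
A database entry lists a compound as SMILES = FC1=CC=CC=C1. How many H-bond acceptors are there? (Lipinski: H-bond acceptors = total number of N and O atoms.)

0

N atoms: 0; O atoms: 0.
Lipinski HBA = 0 + 0 = 0.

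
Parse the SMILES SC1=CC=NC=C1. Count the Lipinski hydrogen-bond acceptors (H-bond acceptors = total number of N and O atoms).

N atoms: 1; O atoms: 0.
Lipinski HBA = 1 + 0 = 1.

1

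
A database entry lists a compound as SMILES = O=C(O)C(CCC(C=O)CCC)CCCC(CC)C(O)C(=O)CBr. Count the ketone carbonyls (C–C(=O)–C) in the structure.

1

The ketone motif appears at heavy-atom position 21 in the SMILES.
Other groups present: 1 aldehyde, 1 carboxylic acid, 1 hydroxyl.
Ketone count: 1.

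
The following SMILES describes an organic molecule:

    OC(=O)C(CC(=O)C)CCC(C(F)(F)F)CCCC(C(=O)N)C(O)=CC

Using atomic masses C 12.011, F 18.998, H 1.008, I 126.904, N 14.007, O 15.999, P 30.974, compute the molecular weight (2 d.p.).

381.39 g/mol

First, the molecular formula is C17H26F3NO5 (counting implicit H from valence).
  C: 17 × 12.011 = 204.187
  F: 3 × 18.998 = 56.994
  H: 26 × 1.008 = 26.208
  N: 1 × 14.007 = 14.007
  O: 5 × 15.999 = 79.995
Sum: 17×12.011 + 3×18.998 + 26×1.008 + 1×14.007 + 5×15.999 = 381.391 → 381.39 g/mol.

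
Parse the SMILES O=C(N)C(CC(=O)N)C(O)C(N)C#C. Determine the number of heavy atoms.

14

Every atom symbol written in the SMILES (organic subset) is one heavy atom; implicit H are not written.
Heavy atoms by element → C:8, N:3, O:3.
Total: 14.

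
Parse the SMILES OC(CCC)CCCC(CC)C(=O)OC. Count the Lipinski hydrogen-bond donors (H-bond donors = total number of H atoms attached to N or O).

1

Donors: find every N or O and count the H atoms it carries.
  atom 1 (O): bond orders sum to 1 → 1 H
  atom 13 (O): bond orders sum to 2 → 0 H
  atom 14 (O): bond orders sum to 2 → 0 H
Lipinski HBD = 1.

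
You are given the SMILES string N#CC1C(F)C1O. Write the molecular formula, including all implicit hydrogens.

Walk through each heavy atom and fill implicit hydrogens from standard valence (C 4, N 3, O 2, S 2, halogen 1):
  atom 1: N, bond orders sum to 3 (valence 3) → 0 H
  atom 2: C, bond orders sum to 4 (valence 4) → 0 H
  atom 3: C, bond orders sum to 3 (valence 4) → 1 H
  atom 4: C, bond orders sum to 3 (valence 4) → 1 H
  atom 5: F (halogen, monovalent) → 0 H
  atom 6: C, bond orders sum to 3 (valence 4) → 1 H
  atom 7: O, bond orders sum to 1 (valence 2) → 1 H
Totals → C:4, H:4, F:1, N:1, O:1.
In Hill order: C4H4FNO.

C4H4FNO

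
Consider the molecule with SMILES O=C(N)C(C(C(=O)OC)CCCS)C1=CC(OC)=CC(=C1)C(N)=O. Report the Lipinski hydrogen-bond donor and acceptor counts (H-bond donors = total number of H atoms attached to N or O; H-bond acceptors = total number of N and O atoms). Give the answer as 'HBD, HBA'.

Donors: find every N or O and count the H atoms it carries.
  atom 1 (O): bond orders sum to 2 → 0 H
  atom 3 (N): bond orders sum to 1 → 2 H
  atom 7 (O): bond orders sum to 2 → 0 H
  atom 8 (O): bond orders sum to 2 → 0 H
  atom 17 (O): bond orders sum to 2 → 0 H
  atom 23 (N): bond orders sum to 1 → 2 H
  atom 24 (O): bond orders sum to 2 → 0 H
Lipinski HBD = 4.
Acceptors: N atoms = 2, O atoms = 5 → HBA = 7.

4, 7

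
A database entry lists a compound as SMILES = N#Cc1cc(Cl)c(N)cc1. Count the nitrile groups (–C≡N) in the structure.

The nitrile motif appears at heavy-atom position 2 in the SMILES.
Other groups present: 1 primary amine.
Nitrile count: 1.

1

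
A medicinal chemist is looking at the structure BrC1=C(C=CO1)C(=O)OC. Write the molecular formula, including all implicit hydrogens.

Walk through each heavy atom and fill implicit hydrogens from standard valence (C 4, N 3, O 2, S 2, halogen 1):
  atom 1: Br (halogen, monovalent) → 0 H
  atom 2: C, bond orders sum to 4 (valence 4) → 0 H
  atom 3: C, bond orders sum to 4 (valence 4) → 0 H
  atom 4: C, bond orders sum to 3 (valence 4) → 1 H
  atom 5: C, bond orders sum to 3 (valence 4) → 1 H
  atom 6: O, bond orders sum to 2 (valence 2) → 0 H
  atom 7: C, bond orders sum to 4 (valence 4) → 0 H
  atom 8: O, bond orders sum to 2 (valence 2) → 0 H
  atom 9: O, bond orders sum to 2 (valence 2) → 0 H
  atom 10: C, bond orders sum to 1 (valence 4) → 3 H
Totals → C:6, H:5, Br:1, O:3.
In Hill order: C6H5BrO3.

C6H5BrO3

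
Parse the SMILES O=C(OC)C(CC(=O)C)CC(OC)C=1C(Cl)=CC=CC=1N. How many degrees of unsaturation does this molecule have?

Degree of unsaturation = (number of rings) + (number of π bonds).
Ring closures in the SMILES: 1.
π bonds: 5 double bonds (each 1 DoU) → 5 DoU from unsaturation.
Total DoU = 1 + 5 = 6.

6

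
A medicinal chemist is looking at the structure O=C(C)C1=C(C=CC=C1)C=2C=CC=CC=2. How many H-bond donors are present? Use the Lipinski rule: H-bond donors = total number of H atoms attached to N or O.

Donors: find every N or O and count the H atoms it carries.
  atom 1 (O): bond orders sum to 2 → 0 H
Lipinski HBD = 0.

0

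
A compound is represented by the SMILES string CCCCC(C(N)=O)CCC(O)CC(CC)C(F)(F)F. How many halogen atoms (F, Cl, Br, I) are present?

3

Halogen atoms appear at heavy-atom positions 18, 19, 20 (3×F).
Other groups present: 1 amide, 1 hydroxyl.
Halogen count: 3.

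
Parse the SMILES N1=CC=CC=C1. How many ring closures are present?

1

In SMILES, each pair of matching ring-closure digits denotes one ring-closing bond; the number of such bonds equals the number of independent rings.
Ring-closure bonds here: 1.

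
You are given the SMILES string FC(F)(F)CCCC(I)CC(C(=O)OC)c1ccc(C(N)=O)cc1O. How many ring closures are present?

1

In SMILES, each pair of matching ring-closure digits denotes one ring-closing bond; the number of such bonds equals the number of independent rings.
Ring-closure bonds here: 1.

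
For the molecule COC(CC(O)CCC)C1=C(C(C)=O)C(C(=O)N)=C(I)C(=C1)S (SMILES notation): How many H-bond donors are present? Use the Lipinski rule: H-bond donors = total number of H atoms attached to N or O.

Donors: find every N or O and count the H atoms it carries.
  atom 2 (O): bond orders sum to 2 → 0 H
  atom 6 (O): bond orders sum to 1 → 1 H
  atom 14 (O): bond orders sum to 2 → 0 H
  atom 17 (O): bond orders sum to 2 → 0 H
  atom 18 (N): bond orders sum to 1 → 2 H
Lipinski HBD = 3.

3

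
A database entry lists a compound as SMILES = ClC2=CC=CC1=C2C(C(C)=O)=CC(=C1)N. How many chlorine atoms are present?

Scan the SMILES for Cl atoms (remember two-letter symbols like Cl and Br are single atoms).
Chlorine count: 1.

1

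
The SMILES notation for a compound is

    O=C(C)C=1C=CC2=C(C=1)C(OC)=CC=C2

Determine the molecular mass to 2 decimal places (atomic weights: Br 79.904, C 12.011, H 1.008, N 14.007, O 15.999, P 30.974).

First, the molecular formula is C13H12O2 (counting implicit H from valence).
  C: 13 × 12.011 = 156.143
  H: 12 × 1.008 = 12.096
  O: 2 × 15.999 = 31.998
Sum: 13×12.011 + 12×1.008 + 2×15.999 = 200.237 → 200.24 g/mol.

200.24 g/mol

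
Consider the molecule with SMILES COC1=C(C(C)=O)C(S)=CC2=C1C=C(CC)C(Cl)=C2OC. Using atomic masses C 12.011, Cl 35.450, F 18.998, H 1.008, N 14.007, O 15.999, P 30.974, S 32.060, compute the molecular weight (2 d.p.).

First, the molecular formula is C16H17ClO3S (counting implicit H from valence).
  C: 16 × 12.011 = 192.176
  Cl: 1 × 35.450 = 35.450
  H: 17 × 1.008 = 17.136
  O: 3 × 15.999 = 47.997
  S: 1 × 32.060 = 32.060
Sum: 16×12.011 + 1×35.450 + 17×1.008 + 3×15.999 + 1×32.060 = 324.819 → 324.82 g/mol.

324.82 g/mol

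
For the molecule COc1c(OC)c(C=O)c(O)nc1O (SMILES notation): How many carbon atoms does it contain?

Count every carbon token in the SMILES (each C, including those in ring-closure positions and inside branches).
Carbon count: 8.

8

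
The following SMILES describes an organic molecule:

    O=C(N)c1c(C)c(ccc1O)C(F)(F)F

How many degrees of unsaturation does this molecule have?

Molecular formula: C9H8F3NO2.
DoU = (2C + 2 + N − H − X) / 2, where X is the halogen count and O/S are ignored.
    = (2·9 + 2 + 1 − 8 − 3) / 2 = 10 / 2 = 5.

5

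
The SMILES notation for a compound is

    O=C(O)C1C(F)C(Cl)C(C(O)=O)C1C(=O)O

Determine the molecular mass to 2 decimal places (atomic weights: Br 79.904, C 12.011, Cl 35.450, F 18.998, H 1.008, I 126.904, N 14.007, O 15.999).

254.59 g/mol

First, the molecular formula is C8H8ClFO6 (counting implicit H from valence).
  C: 8 × 12.011 = 96.088
  Cl: 1 × 35.450 = 35.450
  F: 1 × 18.998 = 18.998
  H: 8 × 1.008 = 8.064
  O: 6 × 15.999 = 95.994
Sum: 8×12.011 + 1×35.450 + 1×18.998 + 8×1.008 + 6×15.999 = 254.594 → 254.59 g/mol.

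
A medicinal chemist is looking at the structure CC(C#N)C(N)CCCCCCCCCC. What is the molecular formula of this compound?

Walk through each heavy atom and fill implicit hydrogens from standard valence (C 4, N 3, O 2, S 2, halogen 1):
  atom 1: C, bond orders sum to 1 (valence 4) → 3 H
  atom 2: C, bond orders sum to 3 (valence 4) → 1 H
  atom 3: C, bond orders sum to 4 (valence 4) → 0 H
  atom 4: N, bond orders sum to 3 (valence 3) → 0 H
  atom 5: C, bond orders sum to 3 (valence 4) → 1 H
  atom 6: N, bond orders sum to 1 (valence 3) → 2 H
  atom 7: C, bond orders sum to 2 (valence 4) → 2 H
  atom 8: C, bond orders sum to 2 (valence 4) → 2 H
  atom 9: C, bond orders sum to 2 (valence 4) → 2 H
  atom 10: C, bond orders sum to 2 (valence 4) → 2 H
  atom 11: C, bond orders sum to 2 (valence 4) → 2 H
  atom 12: C, bond orders sum to 2 (valence 4) → 2 H
  atom 13: C, bond orders sum to 2 (valence 4) → 2 H
  atom 14: C, bond orders sum to 2 (valence 4) → 2 H
  atom 15: C, bond orders sum to 2 (valence 4) → 2 H
  atom 16: C, bond orders sum to 1 (valence 4) → 3 H
Totals → C:14, H:28, N:2.
In Hill order: C14H28N2.

C14H28N2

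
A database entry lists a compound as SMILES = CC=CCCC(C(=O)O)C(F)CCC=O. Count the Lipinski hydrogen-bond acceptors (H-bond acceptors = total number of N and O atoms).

3

N atoms: 0; O atoms: 3.
Lipinski HBA = 0 + 3 = 3.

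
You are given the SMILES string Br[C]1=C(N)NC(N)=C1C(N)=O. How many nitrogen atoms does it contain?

Scan the SMILES for N atoms (remember two-letter symbols like Cl and Br are single atoms).
Nitrogen count: 4.

4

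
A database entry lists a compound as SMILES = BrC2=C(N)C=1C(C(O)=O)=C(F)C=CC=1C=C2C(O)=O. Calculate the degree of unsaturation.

9

Degree of unsaturation = (number of rings) + (number of π bonds).
Ring closures in the SMILES: 2.
π bonds: 7 double bonds (each 1 DoU) → 7 DoU from unsaturation.
Total DoU = 2 + 7 = 9.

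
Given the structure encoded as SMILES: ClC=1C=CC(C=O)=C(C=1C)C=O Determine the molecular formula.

Walk through each heavy atom and fill implicit hydrogens from standard valence (C 4, N 3, O 2, S 2, halogen 1):
  atom 1: Cl (halogen, monovalent) → 0 H
  atom 2: C, bond orders sum to 4 (valence 4) → 0 H
  atom 3: C, bond orders sum to 3 (valence 4) → 1 H
  atom 4: C, bond orders sum to 3 (valence 4) → 1 H
  atom 5: C, bond orders sum to 4 (valence 4) → 0 H
  atom 6: C, bond orders sum to 3 (valence 4) → 1 H
  atom 7: O, bond orders sum to 2 (valence 2) → 0 H
  atom 8: C, bond orders sum to 4 (valence 4) → 0 H
  atom 9: C, bond orders sum to 4 (valence 4) → 0 H
  atom 10: C, bond orders sum to 1 (valence 4) → 3 H
  atom 11: C, bond orders sum to 3 (valence 4) → 1 H
  atom 12: O, bond orders sum to 2 (valence 2) → 0 H
Totals → C:9, H:7, Cl:1, O:2.

C9H7ClO2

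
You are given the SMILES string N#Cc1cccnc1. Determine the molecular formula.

Walk through each heavy atom and fill implicit hydrogens from standard valence (C 4, N 3, O 2, S 2, halogen 1); for lowercase aromatic atoms, an aromatic c carries 1 H when it has two neighbours and 0 H with three, and aromatic n carries 0 H:
  atom 1: N, bond orders sum to 3 (valence 3) → 0 H
  atom 2: C, bond orders sum to 4 (valence 4) → 0 H
  atom 3: aromatic c, 3 neighbours → 0 H
  atom 4: aromatic c, 2 neighbours → 1 H
  atom 5: aromatic c, 2 neighbours → 1 H
  atom 6: aromatic c, 2 neighbours → 1 H
  atom 7: aromatic n, 2 neighbours → 0 H
  atom 8: aromatic c, 2 neighbours → 1 H
Totals → C:6, H:4, N:2.
In Hill order: C6H4N2.

C6H4N2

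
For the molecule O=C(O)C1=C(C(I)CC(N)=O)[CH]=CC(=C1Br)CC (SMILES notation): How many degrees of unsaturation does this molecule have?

6

Degree of unsaturation = (number of rings) + (number of π bonds).
Ring closures in the SMILES: 1.
π bonds: 5 double bonds (each 1 DoU) → 5 DoU from unsaturation.
Total DoU = 1 + 5 = 6.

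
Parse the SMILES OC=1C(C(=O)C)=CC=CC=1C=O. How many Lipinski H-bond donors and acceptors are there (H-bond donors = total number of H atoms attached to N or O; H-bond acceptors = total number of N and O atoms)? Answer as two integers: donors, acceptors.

1, 3

Donors: find every N or O and count the H atoms it carries.
  atom 1 (O): bond orders sum to 1 → 1 H
  atom 5 (O): bond orders sum to 2 → 0 H
  atom 12 (O): bond orders sum to 2 → 0 H
Lipinski HBD = 1.
Acceptors: N atoms = 0, O atoms = 3 → HBA = 3.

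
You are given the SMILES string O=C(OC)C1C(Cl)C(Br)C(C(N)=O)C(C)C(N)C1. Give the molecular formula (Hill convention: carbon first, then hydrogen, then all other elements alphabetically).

C11H18BrClN2O3

Walk through each heavy atom and fill implicit hydrogens from standard valence (C 4, N 3, O 2, S 2, halogen 1):
  atom 1: O, bond orders sum to 2 (valence 2) → 0 H
  atom 2: C, bond orders sum to 4 (valence 4) → 0 H
  atom 3: O, bond orders sum to 2 (valence 2) → 0 H
  atom 4: C, bond orders sum to 1 (valence 4) → 3 H
  atom 5: C, bond orders sum to 3 (valence 4) → 1 H
  atom 6: C, bond orders sum to 3 (valence 4) → 1 H
  atom 7: Cl (halogen, monovalent) → 0 H
  atom 8: C, bond orders sum to 3 (valence 4) → 1 H
  atom 9: Br (halogen, monovalent) → 0 H
  atom 10: C, bond orders sum to 3 (valence 4) → 1 H
  atom 11: C, bond orders sum to 4 (valence 4) → 0 H
  atom 12: N, bond orders sum to 1 (valence 3) → 2 H
  atom 13: O, bond orders sum to 2 (valence 2) → 0 H
  atom 14: C, bond orders sum to 3 (valence 4) → 1 H
  atom 15: C, bond orders sum to 1 (valence 4) → 3 H
  atom 16: C, bond orders sum to 3 (valence 4) → 1 H
  atom 17: N, bond orders sum to 1 (valence 3) → 2 H
  atom 18: C, bond orders sum to 2 (valence 4) → 2 H
Totals → C:11, H:18, Br:1, Cl:1, N:2, O:3.
In Hill order: C11H18BrClN2O3.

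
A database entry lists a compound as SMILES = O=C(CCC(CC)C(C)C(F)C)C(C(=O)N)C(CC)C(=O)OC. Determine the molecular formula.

Walk through each heavy atom and fill implicit hydrogens from standard valence (C 4, N 3, O 2, S 2, halogen 1):
  atom 1: O, bond orders sum to 2 (valence 2) → 0 H
  atom 2: C, bond orders sum to 4 (valence 4) → 0 H
  atom 3: C, bond orders sum to 2 (valence 4) → 2 H
  atom 4: C, bond orders sum to 2 (valence 4) → 2 H
  atom 5: C, bond orders sum to 3 (valence 4) → 1 H
  atom 6: C, bond orders sum to 2 (valence 4) → 2 H
  atom 7: C, bond orders sum to 1 (valence 4) → 3 H
  atom 8: C, bond orders sum to 3 (valence 4) → 1 H
  atom 9: C, bond orders sum to 1 (valence 4) → 3 H
  atom 10: C, bond orders sum to 3 (valence 4) → 1 H
  atom 11: F (halogen, monovalent) → 0 H
  atom 12: C, bond orders sum to 1 (valence 4) → 3 H
  atom 13: C, bond orders sum to 3 (valence 4) → 1 H
  atom 14: C, bond orders sum to 4 (valence 4) → 0 H
  atom 15: O, bond orders sum to 2 (valence 2) → 0 H
  atom 16: N, bond orders sum to 1 (valence 3) → 2 H
  atom 17: C, bond orders sum to 3 (valence 4) → 1 H
  atom 18: C, bond orders sum to 2 (valence 4) → 2 H
  atom 19: C, bond orders sum to 1 (valence 4) → 3 H
  atom 20: C, bond orders sum to 4 (valence 4) → 0 H
  atom 21: O, bond orders sum to 2 (valence 2) → 0 H
  atom 22: O, bond orders sum to 2 (valence 2) → 0 H
  atom 23: C, bond orders sum to 1 (valence 4) → 3 H
Totals → C:17, H:30, F:1, N:1, O:4.
In Hill order: C17H30FNO4.

C17H30FNO4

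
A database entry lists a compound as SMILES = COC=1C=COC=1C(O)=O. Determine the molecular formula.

C6H6O4

Walk through each heavy atom and fill implicit hydrogens from standard valence (C 4, N 3, O 2, S 2, halogen 1):
  atom 1: C, bond orders sum to 1 (valence 4) → 3 H
  atom 2: O, bond orders sum to 2 (valence 2) → 0 H
  atom 3: C, bond orders sum to 4 (valence 4) → 0 H
  atom 4: C, bond orders sum to 3 (valence 4) → 1 H
  atom 5: C, bond orders sum to 3 (valence 4) → 1 H
  atom 6: O, bond orders sum to 2 (valence 2) → 0 H
  atom 7: C, bond orders sum to 4 (valence 4) → 0 H
  atom 8: C, bond orders sum to 4 (valence 4) → 0 H
  atom 9: O, bond orders sum to 1 (valence 2) → 1 H
  atom 10: O, bond orders sum to 2 (valence 2) → 0 H
Totals → C:6, H:6, O:4.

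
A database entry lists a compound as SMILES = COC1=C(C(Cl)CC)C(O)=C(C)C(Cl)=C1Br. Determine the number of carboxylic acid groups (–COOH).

Scan the SMILES for the carboxylic acid motif — none present.
Groups that are present: 1 ether, 1 hydroxyl.

0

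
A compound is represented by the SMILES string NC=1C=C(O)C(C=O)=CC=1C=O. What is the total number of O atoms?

Scan the SMILES for O atoms (remember two-letter symbols like Cl and Br are single atoms).
Oxygen count: 3.

3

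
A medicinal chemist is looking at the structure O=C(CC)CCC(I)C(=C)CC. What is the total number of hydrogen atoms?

17

Walk through each heavy atom and fill implicit hydrogens from standard valence (C 4, N 3, O 2, S 2, halogen 1):
  atom 1: O, bond orders sum to 2 (valence 2) → 0 H
  atom 2: C, bond orders sum to 4 (valence 4) → 0 H
  atom 3: C, bond orders sum to 2 (valence 4) → 2 H
  atom 4: C, bond orders sum to 1 (valence 4) → 3 H
  atom 5: C, bond orders sum to 2 (valence 4) → 2 H
  atom 6: C, bond orders sum to 2 (valence 4) → 2 H
  atom 7: C, bond orders sum to 3 (valence 4) → 1 H
  atom 8: I (halogen, monovalent) → 0 H
  atom 9: C, bond orders sum to 4 (valence 4) → 0 H
  atom 10: C, bond orders sum to 2 (valence 4) → 2 H
  atom 11: C, bond orders sum to 2 (valence 4) → 2 H
  atom 12: C, bond orders sum to 1 (valence 4) → 3 H
Total hydrogens: 17.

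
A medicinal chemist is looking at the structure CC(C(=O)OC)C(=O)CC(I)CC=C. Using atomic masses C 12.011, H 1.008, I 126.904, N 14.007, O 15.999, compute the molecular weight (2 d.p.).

First, the molecular formula is C10H15IO3 (counting implicit H from valence).
  C: 10 × 12.011 = 120.110
  H: 15 × 1.008 = 15.120
  I: 1 × 126.904 = 126.904
  O: 3 × 15.999 = 47.997
Sum: 10×12.011 + 15×1.008 + 1×126.904 + 3×15.999 = 310.131 → 310.13 g/mol.

310.13 g/mol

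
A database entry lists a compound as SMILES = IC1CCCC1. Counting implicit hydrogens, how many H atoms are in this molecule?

9

Walk through each heavy atom and fill implicit hydrogens from standard valence (C 4, N 3, O 2, S 2, halogen 1):
  atom 1: I (halogen, monovalent) → 0 H
  atom 2: C, bond orders sum to 3 (valence 4) → 1 H
  atom 3: C, bond orders sum to 2 (valence 4) → 2 H
  atom 4: C, bond orders sum to 2 (valence 4) → 2 H
  atom 5: C, bond orders sum to 2 (valence 4) → 2 H
  atom 6: C, bond orders sum to 2 (valence 4) → 2 H
Total hydrogens: 9.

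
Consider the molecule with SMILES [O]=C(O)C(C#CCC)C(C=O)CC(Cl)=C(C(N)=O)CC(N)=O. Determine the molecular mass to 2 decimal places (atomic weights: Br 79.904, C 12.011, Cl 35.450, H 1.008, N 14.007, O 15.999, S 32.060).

328.75 g/mol

First, the molecular formula is C14H17ClN2O5 (counting implicit H from valence).
  C: 14 × 12.011 = 168.154
  Cl: 1 × 35.450 = 35.450
  H: 17 × 1.008 = 17.136
  N: 2 × 14.007 = 28.014
  O: 5 × 15.999 = 79.995
Sum: 14×12.011 + 1×35.450 + 17×1.008 + 2×14.007 + 5×15.999 = 328.749 → 328.75 g/mol.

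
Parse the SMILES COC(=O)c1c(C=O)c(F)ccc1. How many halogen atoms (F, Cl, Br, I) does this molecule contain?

Halogen atoms appear at heavy-atom position 10 (1×F).
Other groups present: 1 aldehyde, 1 ester.
Halogen count: 1.

1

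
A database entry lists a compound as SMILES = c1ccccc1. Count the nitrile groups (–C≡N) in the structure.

Scan the SMILES for the nitrile motif — none present.

0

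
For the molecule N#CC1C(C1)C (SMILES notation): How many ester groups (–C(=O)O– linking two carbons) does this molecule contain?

0

Scan the SMILES for the ester motif — none present.
Groups that are present: 1 nitrile.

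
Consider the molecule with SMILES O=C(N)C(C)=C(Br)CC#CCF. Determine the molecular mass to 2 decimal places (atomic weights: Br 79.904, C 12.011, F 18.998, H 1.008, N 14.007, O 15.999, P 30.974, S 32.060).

234.07 g/mol

First, the molecular formula is C8H9BrFNO (counting implicit H from valence).
  Br: 1 × 79.904 = 79.904
  C: 8 × 12.011 = 96.088
  F: 1 × 18.998 = 18.998
  H: 9 × 1.008 = 9.072
  N: 1 × 14.007 = 14.007
  O: 1 × 15.999 = 15.999
Sum: 1×79.904 + 8×12.011 + 1×18.998 + 9×1.008 + 1×14.007 + 1×15.999 = 234.068 → 234.07 g/mol.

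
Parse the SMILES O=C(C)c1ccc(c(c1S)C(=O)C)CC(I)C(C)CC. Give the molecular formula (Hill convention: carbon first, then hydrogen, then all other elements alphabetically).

C16H21IO2S

Walk through each heavy atom and fill implicit hydrogens from standard valence (C 4, N 3, O 2, S 2, halogen 1); for lowercase aromatic atoms, an aromatic c carries 1 H when it has two neighbours and 0 H with three, and aromatic n carries 0 H:
  atom 1: O, bond orders sum to 2 (valence 2) → 0 H
  atom 2: C, bond orders sum to 4 (valence 4) → 0 H
  atom 3: C, bond orders sum to 1 (valence 4) → 3 H
  atom 4: aromatic c, 3 neighbours → 0 H
  atom 5: aromatic c, 2 neighbours → 1 H
  atom 6: aromatic c, 2 neighbours → 1 H
  atom 7: aromatic c, 3 neighbours → 0 H
  atom 8: aromatic c, 3 neighbours → 0 H
  atom 9: aromatic c, 3 neighbours → 0 H
  atom 10: S, bond orders sum to 1 (valence 2) → 1 H
  atom 11: C, bond orders sum to 4 (valence 4) → 0 H
  atom 12: O, bond orders sum to 2 (valence 2) → 0 H
  atom 13: C, bond orders sum to 1 (valence 4) → 3 H
  atom 14: C, bond orders sum to 2 (valence 4) → 2 H
  atom 15: C, bond orders sum to 3 (valence 4) → 1 H
  atom 16: I (halogen, monovalent) → 0 H
  atom 17: C, bond orders sum to 3 (valence 4) → 1 H
  atom 18: C, bond orders sum to 1 (valence 4) → 3 H
  atom 19: C, bond orders sum to 2 (valence 4) → 2 H
  atom 20: C, bond orders sum to 1 (valence 4) → 3 H
Totals → C:16, H:21, I:1, O:2, S:1.
In Hill order: C16H21IO2S.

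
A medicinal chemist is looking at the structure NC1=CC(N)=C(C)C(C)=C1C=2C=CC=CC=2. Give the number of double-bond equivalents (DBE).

8

Molecular formula: C14H16N2.
DoU = (2C + 2 + N − H − X) / 2, where X is the halogen count and O/S are ignored.
    = (2·14 + 2 + 2 − 16 − 0) / 2 = 16 / 2 = 8.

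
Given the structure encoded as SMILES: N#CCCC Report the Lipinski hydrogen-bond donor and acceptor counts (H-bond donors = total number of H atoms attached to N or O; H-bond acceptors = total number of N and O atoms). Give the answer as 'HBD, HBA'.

Donors: find every N or O and count the H atoms it carries.
  atom 1 (N): bond orders sum to 3 → 0 H
Lipinski HBD = 0.
Acceptors: N atoms = 1, O atoms = 0 → HBA = 1.

0, 1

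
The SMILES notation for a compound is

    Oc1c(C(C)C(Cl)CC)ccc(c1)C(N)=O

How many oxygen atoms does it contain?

Scan the SMILES for O atoms (remember two-letter symbols like Cl and Br are single atoms).
Oxygen count: 2.

2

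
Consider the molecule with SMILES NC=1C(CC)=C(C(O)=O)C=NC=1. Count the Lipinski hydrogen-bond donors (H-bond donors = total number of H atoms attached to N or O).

3

Donors: find every N or O and count the H atoms it carries.
  atom 1 (N): bond orders sum to 1 → 2 H
  atom 8 (O): bond orders sum to 1 → 1 H
  atom 9 (O): bond orders sum to 2 → 0 H
  atom 11 (N): bond orders sum to 3 → 0 H
Lipinski HBD = 3.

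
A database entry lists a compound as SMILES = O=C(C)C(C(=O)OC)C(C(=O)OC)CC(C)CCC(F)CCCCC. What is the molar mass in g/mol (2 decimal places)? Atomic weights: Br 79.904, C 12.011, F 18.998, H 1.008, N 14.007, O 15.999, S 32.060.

First, the molecular formula is C19H33FO5 (counting implicit H from valence).
  C: 19 × 12.011 = 228.209
  F: 1 × 18.998 = 18.998
  H: 33 × 1.008 = 33.264
  O: 5 × 15.999 = 79.995
Sum: 19×12.011 + 1×18.998 + 33×1.008 + 5×15.999 = 360.466 → 360.47 g/mol.

360.47 g/mol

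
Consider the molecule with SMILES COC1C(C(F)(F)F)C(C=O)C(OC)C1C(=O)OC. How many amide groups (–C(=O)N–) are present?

0

Scan the SMILES for the amide motif — none present.
Groups that are present: 1 aldehyde, 1 ester, 2 ether.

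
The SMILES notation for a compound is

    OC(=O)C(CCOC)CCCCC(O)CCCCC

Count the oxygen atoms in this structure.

Scan the SMILES for O atoms (remember two-letter symbols like Cl and Br are single atoms).
Oxygen count: 4.

4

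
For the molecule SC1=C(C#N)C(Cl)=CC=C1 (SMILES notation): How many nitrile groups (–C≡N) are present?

The nitrile motif appears at heavy-atom position 4 in the SMILES.
Other groups present: 1 thiol.
Nitrile count: 1.

1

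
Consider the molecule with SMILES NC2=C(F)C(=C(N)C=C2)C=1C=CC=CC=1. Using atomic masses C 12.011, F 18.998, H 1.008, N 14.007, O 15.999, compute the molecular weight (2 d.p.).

First, the molecular formula is C12H11FN2 (counting implicit H from valence).
  C: 12 × 12.011 = 144.132
  F: 1 × 18.998 = 18.998
  H: 11 × 1.008 = 11.088
  N: 2 × 14.007 = 28.014
Sum: 12×12.011 + 1×18.998 + 11×1.008 + 2×14.007 = 202.232 → 202.23 g/mol.

202.23 g/mol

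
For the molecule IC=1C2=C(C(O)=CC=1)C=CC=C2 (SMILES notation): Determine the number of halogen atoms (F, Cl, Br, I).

Halogen atoms appear at heavy-atom position 1 (1×I).
Other groups present: 1 hydroxyl.
Halogen count: 1.

1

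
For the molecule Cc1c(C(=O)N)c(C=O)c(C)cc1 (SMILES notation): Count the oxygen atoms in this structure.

Scan the SMILES for O atoms (remember two-letter symbols like Cl and Br are single atoms).
Oxygen count: 2.

2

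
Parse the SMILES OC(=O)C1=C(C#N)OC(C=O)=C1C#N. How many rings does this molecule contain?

1

In SMILES, each pair of matching ring-closure digits denotes one ring-closing bond; the number of such bonds equals the number of independent rings.
Ring-closure bonds here: 1.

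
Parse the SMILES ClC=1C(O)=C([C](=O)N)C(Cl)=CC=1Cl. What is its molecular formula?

C7H4Cl3NO2

Walk through each heavy atom and fill implicit hydrogens from standard valence (C 4, N 3, O 2, S 2, halogen 1):
  atom 1: Cl (halogen, monovalent) → 0 H
  atom 2: C, bond orders sum to 4 (valence 4) → 0 H
  atom 3: C, bond orders sum to 4 (valence 4) → 0 H
  atom 4: O, bond orders sum to 1 (valence 2) → 1 H
  atom 5: C, bond orders sum to 4 (valence 4) → 0 H
  atom 6: C with explicit H count 0
  atom 7: O, bond orders sum to 2 (valence 2) → 0 H
  atom 8: N, bond orders sum to 1 (valence 3) → 2 H
  atom 9: C, bond orders sum to 4 (valence 4) → 0 H
  atom 10: Cl (halogen, monovalent) → 0 H
  atom 11: C, bond orders sum to 3 (valence 4) → 1 H
  atom 12: C, bond orders sum to 4 (valence 4) → 0 H
  atom 13: Cl (halogen, monovalent) → 0 H
Totals → C:7, H:4, Cl:3, N:1, O:2.
In Hill order: C7H4Cl3NO2.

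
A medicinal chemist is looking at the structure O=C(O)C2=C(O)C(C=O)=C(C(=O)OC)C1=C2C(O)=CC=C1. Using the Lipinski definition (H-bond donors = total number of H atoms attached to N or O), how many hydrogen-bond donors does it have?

3

Donors: find every N or O and count the H atoms it carries.
  atom 1 (O): bond orders sum to 2 → 0 H
  atom 3 (O): bond orders sum to 1 → 1 H
  atom 6 (O): bond orders sum to 1 → 1 H
  atom 9 (O): bond orders sum to 2 → 0 H
  atom 12 (O): bond orders sum to 2 → 0 H
  atom 13 (O): bond orders sum to 2 → 0 H
  atom 18 (O): bond orders sum to 1 → 1 H
Lipinski HBD = 3.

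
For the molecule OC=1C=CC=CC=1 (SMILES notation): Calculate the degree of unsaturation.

4

Molecular formula: C6H6O.
DoU = (2C + 2 + N − H − X) / 2, where X is the halogen count and O/S are ignored.
    = (2·6 + 2 + 0 − 6 − 0) / 2 = 8 / 2 = 4.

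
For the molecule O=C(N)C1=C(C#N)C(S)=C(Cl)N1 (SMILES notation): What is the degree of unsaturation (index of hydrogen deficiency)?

6

Degree of unsaturation = (number of rings) + (number of π bonds).
Ring closures in the SMILES: 1.
π bonds: 3 double bonds (each 1 DoU), 1 triple bond (each 2 DoU) → 5 DoU from unsaturation.
Total DoU = 1 + 5 = 6.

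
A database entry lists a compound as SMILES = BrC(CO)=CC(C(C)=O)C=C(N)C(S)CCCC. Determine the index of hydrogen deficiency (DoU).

Molecular formula: C13H22BrNO2S.
DoU = (2C + 2 + N − H − X) / 2, where X is the halogen count and O/S are ignored.
    = (2·13 + 2 + 1 − 22 − 1) / 2 = 6 / 2 = 3.

3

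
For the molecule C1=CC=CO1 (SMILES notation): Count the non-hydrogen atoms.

Every atom symbol written in the SMILES (organic subset) is one heavy atom; implicit H are not written.
Heavy atoms by element → C:4, O:1.
Total: 5.

5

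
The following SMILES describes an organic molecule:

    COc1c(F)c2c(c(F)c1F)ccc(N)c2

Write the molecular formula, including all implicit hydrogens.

Walk through each heavy atom and fill implicit hydrogens from standard valence (C 4, N 3, O 2, S 2, halogen 1); for lowercase aromatic atoms, an aromatic c carries 1 H when it has two neighbours and 0 H with three, and aromatic n carries 0 H:
  atom 1: C, bond orders sum to 1 (valence 4) → 3 H
  atom 2: O, bond orders sum to 2 (valence 2) → 0 H
  atom 3: aromatic c, 3 neighbours → 0 H
  atom 4: aromatic c, 3 neighbours → 0 H
  atom 5: F (halogen, monovalent) → 0 H
  atom 6: aromatic c, 3 neighbours → 0 H
  atom 7: aromatic c, 3 neighbours → 0 H
  atom 8: aromatic c, 3 neighbours → 0 H
  atom 9: F (halogen, monovalent) → 0 H
  atom 10: aromatic c, 3 neighbours → 0 H
  atom 11: F (halogen, monovalent) → 0 H
  atom 12: aromatic c, 2 neighbours → 1 H
  atom 13: aromatic c, 2 neighbours → 1 H
  atom 14: aromatic c, 3 neighbours → 0 H
  atom 15: N, bond orders sum to 1 (valence 3) → 2 H
  atom 16: aromatic c, 2 neighbours → 1 H
Totals → C:11, H:8, F:3, N:1, O:1.
In Hill order: C11H8F3NO.

C11H8F3NO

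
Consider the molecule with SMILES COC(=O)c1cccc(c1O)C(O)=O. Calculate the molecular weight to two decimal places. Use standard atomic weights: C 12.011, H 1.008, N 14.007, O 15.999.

196.16 g/mol

First, the molecular formula is C9H8O5 (counting implicit H from valence).
  C: 9 × 12.011 = 108.099
  H: 8 × 1.008 = 8.064
  O: 5 × 15.999 = 79.995
Sum: 9×12.011 + 8×1.008 + 5×15.999 = 196.158 → 196.16 g/mol.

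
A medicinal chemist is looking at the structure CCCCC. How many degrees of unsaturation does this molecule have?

0

Molecular formula: C5H12.
DoU = (2C + 2 + N − H − X) / 2, where X is the halogen count and O/S are ignored.
    = (2·5 + 2 + 0 − 12 − 0) / 2 = 0 / 2 = 0.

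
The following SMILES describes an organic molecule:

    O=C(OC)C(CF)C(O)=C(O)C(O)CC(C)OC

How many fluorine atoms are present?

Scan the SMILES for F atoms (remember two-letter symbols like Cl and Br are single atoms).
Fluorine count: 1.

1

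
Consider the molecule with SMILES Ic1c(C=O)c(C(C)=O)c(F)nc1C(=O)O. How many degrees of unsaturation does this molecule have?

Molecular formula: C9H5FINO4.
DoU = (2C + 2 + N − H − X) / 2, where X is the halogen count and O/S are ignored.
    = (2·9 + 2 + 1 − 5 − 2) / 2 = 14 / 2 = 7.

7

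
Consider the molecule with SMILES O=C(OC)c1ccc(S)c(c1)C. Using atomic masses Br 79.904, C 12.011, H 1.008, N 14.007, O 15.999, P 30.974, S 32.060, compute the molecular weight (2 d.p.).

182.24 g/mol

First, the molecular formula is C9H10O2S (counting implicit H from valence).
  C: 9 × 12.011 = 108.099
  H: 10 × 1.008 = 10.080
  O: 2 × 15.999 = 31.998
  S: 1 × 32.060 = 32.060
Sum: 9×12.011 + 10×1.008 + 2×15.999 + 1×32.060 = 182.237 → 182.24 g/mol.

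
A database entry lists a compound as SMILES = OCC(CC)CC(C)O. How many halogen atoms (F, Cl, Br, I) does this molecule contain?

0

Scan the SMILES for the halogen motif — none present.
Groups that are present: 2 hydroxyl.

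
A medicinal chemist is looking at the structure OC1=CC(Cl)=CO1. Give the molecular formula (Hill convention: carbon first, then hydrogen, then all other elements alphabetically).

Walk through each heavy atom and fill implicit hydrogens from standard valence (C 4, N 3, O 2, S 2, halogen 1):
  atom 1: O, bond orders sum to 1 (valence 2) → 1 H
  atom 2: C, bond orders sum to 4 (valence 4) → 0 H
  atom 3: C, bond orders sum to 3 (valence 4) → 1 H
  atom 4: C, bond orders sum to 4 (valence 4) → 0 H
  atom 5: Cl (halogen, monovalent) → 0 H
  atom 6: C, bond orders sum to 3 (valence 4) → 1 H
  atom 7: O, bond orders sum to 2 (valence 2) → 0 H
Totals → C:4, H:3, Cl:1, O:2.

C4H3ClO2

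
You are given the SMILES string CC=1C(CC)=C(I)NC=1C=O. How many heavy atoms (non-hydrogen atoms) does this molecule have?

11

Every atom symbol written in the SMILES (organic subset) is one heavy atom; implicit H are not written.
Heavy atoms by element → C:8, I:1, N:1, O:1.
Total: 11.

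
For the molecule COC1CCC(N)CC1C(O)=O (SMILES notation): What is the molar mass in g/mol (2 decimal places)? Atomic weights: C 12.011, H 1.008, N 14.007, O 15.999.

First, the molecular formula is C8H15NO3 (counting implicit H from valence).
  C: 8 × 12.011 = 96.088
  H: 15 × 1.008 = 15.120
  N: 1 × 14.007 = 14.007
  O: 3 × 15.999 = 47.997
Sum: 8×12.011 + 15×1.008 + 1×14.007 + 3×15.999 = 173.212 → 173.21 g/mol.

173.21 g/mol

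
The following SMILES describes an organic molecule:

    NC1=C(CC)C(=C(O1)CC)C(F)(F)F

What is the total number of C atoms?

9

Count every carbon token in the SMILES (each C, including those in ring-closure positions and inside branches).
Carbon count: 9.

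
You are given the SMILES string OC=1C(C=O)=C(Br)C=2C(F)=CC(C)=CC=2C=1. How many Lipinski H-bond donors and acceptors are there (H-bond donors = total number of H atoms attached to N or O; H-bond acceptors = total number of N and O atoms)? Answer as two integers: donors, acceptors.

Donors: find every N or O and count the H atoms it carries.
  atom 1 (O): bond orders sum to 1 → 1 H
  atom 5 (O): bond orders sum to 2 → 0 H
Lipinski HBD = 1.
Acceptors: N atoms = 0, O atoms = 2 → HBA = 2.

1, 2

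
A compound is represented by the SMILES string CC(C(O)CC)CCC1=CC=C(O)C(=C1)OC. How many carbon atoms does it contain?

14

Count every carbon token in the SMILES (each C, including those in ring-closure positions and inside branches).
Carbon count: 14.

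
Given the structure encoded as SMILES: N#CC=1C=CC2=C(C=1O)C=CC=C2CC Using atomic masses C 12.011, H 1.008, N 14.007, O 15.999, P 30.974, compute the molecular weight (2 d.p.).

197.24 g/mol

First, the molecular formula is C13H11NO (counting implicit H from valence).
  C: 13 × 12.011 = 156.143
  H: 11 × 1.008 = 11.088
  N: 1 × 14.007 = 14.007
  O: 1 × 15.999 = 15.999
Sum: 13×12.011 + 11×1.008 + 1×14.007 + 1×15.999 = 197.237 → 197.24 g/mol.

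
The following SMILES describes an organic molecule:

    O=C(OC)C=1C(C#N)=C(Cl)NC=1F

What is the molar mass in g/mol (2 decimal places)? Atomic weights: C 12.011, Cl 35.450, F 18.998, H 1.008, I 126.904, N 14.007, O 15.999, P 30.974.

First, the molecular formula is C7H4ClFN2O2 (counting implicit H from valence).
  C: 7 × 12.011 = 84.077
  Cl: 1 × 35.450 = 35.450
  F: 1 × 18.998 = 18.998
  H: 4 × 1.008 = 4.032
  N: 2 × 14.007 = 28.014
  O: 2 × 15.999 = 31.998
Sum: 7×12.011 + 1×35.450 + 1×18.998 + 4×1.008 + 2×14.007 + 2×15.999 = 202.569 → 202.57 g/mol.

202.57 g/mol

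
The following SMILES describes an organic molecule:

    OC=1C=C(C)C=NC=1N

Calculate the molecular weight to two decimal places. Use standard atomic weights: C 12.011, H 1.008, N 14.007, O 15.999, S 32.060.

First, the molecular formula is C6H8N2O (counting implicit H from valence).
  C: 6 × 12.011 = 72.066
  H: 8 × 1.008 = 8.064
  N: 2 × 14.007 = 28.014
  O: 1 × 15.999 = 15.999
Sum: 6×12.011 + 8×1.008 + 2×14.007 + 1×15.999 = 124.143 → 124.14 g/mol.

124.14 g/mol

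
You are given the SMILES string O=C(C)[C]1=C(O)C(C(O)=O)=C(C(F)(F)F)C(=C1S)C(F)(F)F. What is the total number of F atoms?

6

Scan the SMILES for F atoms (remember two-letter symbols like Cl and Br are single atoms).
Fluorine count: 6.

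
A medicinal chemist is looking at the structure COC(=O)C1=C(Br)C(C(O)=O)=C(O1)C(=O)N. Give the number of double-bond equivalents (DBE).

6

Degree of unsaturation = (number of rings) + (number of π bonds).
Ring closures in the SMILES: 1.
π bonds: 5 double bonds (each 1 DoU) → 5 DoU from unsaturation.
Total DoU = 1 + 5 = 6.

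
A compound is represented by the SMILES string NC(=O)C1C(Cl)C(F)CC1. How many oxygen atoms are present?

1

Scan the SMILES for O atoms (remember two-letter symbols like Cl and Br are single atoms).
Oxygen count: 1.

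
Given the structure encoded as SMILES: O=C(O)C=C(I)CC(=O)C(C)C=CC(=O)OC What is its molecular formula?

Walk through each heavy atom and fill implicit hydrogens from standard valence (C 4, N 3, O 2, S 2, halogen 1):
  atom 1: O, bond orders sum to 2 (valence 2) → 0 H
  atom 2: C, bond orders sum to 4 (valence 4) → 0 H
  atom 3: O, bond orders sum to 1 (valence 2) → 1 H
  atom 4: C, bond orders sum to 3 (valence 4) → 1 H
  atom 5: C, bond orders sum to 4 (valence 4) → 0 H
  atom 6: I (halogen, monovalent) → 0 H
  atom 7: C, bond orders sum to 2 (valence 4) → 2 H
  atom 8: C, bond orders sum to 4 (valence 4) → 0 H
  atom 9: O, bond orders sum to 2 (valence 2) → 0 H
  atom 10: C, bond orders sum to 3 (valence 4) → 1 H
  atom 11: C, bond orders sum to 1 (valence 4) → 3 H
  atom 12: C, bond orders sum to 3 (valence 4) → 1 H
  atom 13: C, bond orders sum to 3 (valence 4) → 1 H
  atom 14: C, bond orders sum to 4 (valence 4) → 0 H
  atom 15: O, bond orders sum to 2 (valence 2) → 0 H
  atom 16: O, bond orders sum to 2 (valence 2) → 0 H
  atom 17: C, bond orders sum to 1 (valence 4) → 3 H
Totals → C:11, H:13, I:1, O:5.

C11H13IO5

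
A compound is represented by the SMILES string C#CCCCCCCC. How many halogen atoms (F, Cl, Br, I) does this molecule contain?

Scan the SMILES for the halogen motif — none present.
Groups that are present: 1 alkyne.

0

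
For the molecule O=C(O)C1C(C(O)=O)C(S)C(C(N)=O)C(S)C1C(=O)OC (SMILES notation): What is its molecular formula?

Walk through each heavy atom and fill implicit hydrogens from standard valence (C 4, N 3, O 2, S 2, halogen 1):
  atom 1: O, bond orders sum to 2 (valence 2) → 0 H
  atom 2: C, bond orders sum to 4 (valence 4) → 0 H
  atom 3: O, bond orders sum to 1 (valence 2) → 1 H
  atom 4: C, bond orders sum to 3 (valence 4) → 1 H
  atom 5: C, bond orders sum to 3 (valence 4) → 1 H
  atom 6: C, bond orders sum to 4 (valence 4) → 0 H
  atom 7: O, bond orders sum to 1 (valence 2) → 1 H
  atom 8: O, bond orders sum to 2 (valence 2) → 0 H
  atom 9: C, bond orders sum to 3 (valence 4) → 1 H
  atom 10: S, bond orders sum to 1 (valence 2) → 1 H
  atom 11: C, bond orders sum to 3 (valence 4) → 1 H
  atom 12: C, bond orders sum to 4 (valence 4) → 0 H
  atom 13: N, bond orders sum to 1 (valence 3) → 2 H
  atom 14: O, bond orders sum to 2 (valence 2) → 0 H
  atom 15: C, bond orders sum to 3 (valence 4) → 1 H
  atom 16: S, bond orders sum to 1 (valence 2) → 1 H
  atom 17: C, bond orders sum to 3 (valence 4) → 1 H
  atom 18: C, bond orders sum to 4 (valence 4) → 0 H
  atom 19: O, bond orders sum to 2 (valence 2) → 0 H
  atom 20: O, bond orders sum to 2 (valence 2) → 0 H
  atom 21: C, bond orders sum to 1 (valence 4) → 3 H
Totals → C:11, H:15, N:1, O:7, S:2.

C11H15NO7S2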